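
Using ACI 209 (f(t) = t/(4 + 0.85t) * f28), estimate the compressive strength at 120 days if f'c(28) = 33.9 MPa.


f(120) = 120 / (4 + 0.85 * 120) * 33.9
= 120 / 106.0 * 33.9
= 38.38 MPa

38.38


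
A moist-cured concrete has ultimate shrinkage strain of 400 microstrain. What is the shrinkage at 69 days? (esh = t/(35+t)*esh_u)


esh(69) = 69 / (35 + 69) * 400
= 69 / 104 * 400
= 265.4 microstrain

265.4


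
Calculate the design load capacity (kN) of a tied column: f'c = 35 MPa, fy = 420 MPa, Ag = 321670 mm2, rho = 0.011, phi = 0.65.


Ast = rho * Ag = 0.011 * 321670 = 3538.37 mm2
phi*Pn = 0.65 * 0.80 * (0.85 * 35 * (321670 - 3538.37) + 420 * 3538.37) / 1000
= 5694.28 kN

5694.28


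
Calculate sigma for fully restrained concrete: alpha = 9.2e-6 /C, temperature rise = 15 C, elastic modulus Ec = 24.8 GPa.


sigma = alpha * dT * Ec
= 9.2e-6 * 15 * 24.8 * 1000
= 3.422 MPa

3.422


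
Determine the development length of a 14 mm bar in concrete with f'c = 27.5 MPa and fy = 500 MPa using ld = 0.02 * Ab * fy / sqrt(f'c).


Ab = pi * 14^2 / 4 = 153.938 mm2
ld = 0.02 * 153.938 * 500 / sqrt(27.5)
= 293.5 mm

293.5


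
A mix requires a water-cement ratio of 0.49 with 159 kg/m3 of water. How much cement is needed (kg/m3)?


Cement = water / (w/c)
= 159 / 0.49
= 324.5 kg/m3

324.5


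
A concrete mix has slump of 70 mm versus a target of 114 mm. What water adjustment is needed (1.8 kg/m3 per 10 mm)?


Difference = 114 - 70 = 44 mm
Water adjustment = 44 * 1.8 / 10 = 7.9 kg/m3

7.9


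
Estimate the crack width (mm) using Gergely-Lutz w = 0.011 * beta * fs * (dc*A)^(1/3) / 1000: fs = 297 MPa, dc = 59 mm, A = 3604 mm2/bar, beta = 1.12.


w = 0.011 * beta * fs * (dc * A)^(1/3) / 1000
= 0.011 * 1.12 * 297 * (59 * 3604)^(1/3) / 1000
= 0.218 mm

0.218


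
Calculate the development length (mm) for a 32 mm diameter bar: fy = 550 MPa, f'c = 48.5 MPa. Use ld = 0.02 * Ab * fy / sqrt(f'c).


Ab = pi * 32^2 / 4 = 804.248 mm2
ld = 0.02 * 804.248 * 550 / sqrt(48.5)
= 1270.3 mm

1270.3


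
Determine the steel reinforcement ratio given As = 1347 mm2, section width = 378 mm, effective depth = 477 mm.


rho = As / (b * d)
= 1347 / (378 * 477)
= 0.0075

0.0075


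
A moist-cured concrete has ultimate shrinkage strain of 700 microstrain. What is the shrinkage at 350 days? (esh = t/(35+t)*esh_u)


esh(350) = 350 / (35 + 350) * 700
= 350 / 385 * 700
= 636.4 microstrain

636.4


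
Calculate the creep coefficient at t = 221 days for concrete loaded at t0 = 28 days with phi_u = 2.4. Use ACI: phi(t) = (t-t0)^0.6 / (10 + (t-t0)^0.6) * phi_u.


dt = 221 - 28 = 193
phi = 193^0.6 / (10 + 193^0.6) * 2.4
= 1.684

1.684


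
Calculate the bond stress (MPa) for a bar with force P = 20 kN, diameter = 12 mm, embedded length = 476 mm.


u = P / (pi * db * ld)
= 20 * 1000 / (pi * 12 * 476)
= 1.115 MPa

1.115


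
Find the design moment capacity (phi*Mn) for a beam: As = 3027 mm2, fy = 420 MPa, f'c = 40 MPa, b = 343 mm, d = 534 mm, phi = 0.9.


a = As * fy / (0.85 * f'c * b)
= 3027 * 420 / (0.85 * 40 * 343)
= 109.0156 mm
Mn = As * fy * (d - a/2) / 10^6
= 609.5976 kN-m
phi*Mn = 0.9 * 609.5976 = 548.64 kN-m

548.64


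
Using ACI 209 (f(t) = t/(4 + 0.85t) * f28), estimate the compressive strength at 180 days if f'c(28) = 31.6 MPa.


f(180) = 180 / (4 + 0.85 * 180) * 31.6
= 180 / 157.0 * 31.6
= 36.23 MPa

36.23


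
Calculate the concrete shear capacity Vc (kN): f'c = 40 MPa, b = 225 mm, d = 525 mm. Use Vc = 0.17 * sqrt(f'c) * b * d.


Vc = 0.17 * sqrt(40) * 225 * 525 / 1000
= 127.0 kN

127.0


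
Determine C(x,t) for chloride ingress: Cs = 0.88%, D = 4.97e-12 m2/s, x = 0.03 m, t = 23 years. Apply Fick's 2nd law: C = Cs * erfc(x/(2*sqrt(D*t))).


t_seconds = 23 * 365.25 * 24 * 3600 = 725824800.0 s
arg = 0.03 / (2 * sqrt(4.97e-12 * 725824800.0))
= 0.2497
erfc(0.2497) = 0.7239
C = 0.88 * 0.7239 = 0.6371%

0.6371


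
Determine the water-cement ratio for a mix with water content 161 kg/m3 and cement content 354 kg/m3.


w/c = water / cement
w/c = 161 / 354 = 0.455

0.455


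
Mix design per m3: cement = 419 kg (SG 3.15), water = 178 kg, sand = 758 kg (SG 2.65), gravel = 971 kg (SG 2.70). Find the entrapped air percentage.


Vol cement = 419 / (3.15 * 1000) = 0.133016 m3
Vol water = 178 / 1000 = 0.178 m3
Vol sand = 758 / (2.65 * 1000) = 0.286038 m3
Vol gravel = 971 / (2.70 * 1000) = 0.35963 m3
Total solid + water volume = 0.956683 m3
Air = (1 - 0.956683) * 100 = 4.33%

4.33


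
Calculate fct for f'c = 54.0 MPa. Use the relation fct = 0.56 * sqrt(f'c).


fct = 0.56 * sqrt(54.0)
= 0.56 * 7.348
= 4.115 MPa

4.115


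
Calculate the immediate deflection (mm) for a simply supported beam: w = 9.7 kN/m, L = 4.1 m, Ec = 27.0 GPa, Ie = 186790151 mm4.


Convert: L = 4.1 m = 4100 mm, Ec = 27.0 GPa = 27000 MPa
delta = 5 * 9.7 * 4100^4 / (384 * 27000 * 186790151)
= 7.08 mm

7.08


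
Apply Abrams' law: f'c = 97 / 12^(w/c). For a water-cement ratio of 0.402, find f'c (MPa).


f'c = 97 / 12^0.402
= 97 / 2.715
= 35.72 MPa

35.72


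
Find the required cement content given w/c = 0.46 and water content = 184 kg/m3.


Cement = water / (w/c)
= 184 / 0.46
= 400.0 kg/m3

400.0


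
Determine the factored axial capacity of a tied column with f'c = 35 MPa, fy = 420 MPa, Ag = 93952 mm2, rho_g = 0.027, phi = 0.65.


Ast = rho * Ag = 0.027 * 93952 = 2536.704 mm2
phi*Pn = 0.65 * 0.80 * (0.85 * 35 * (93952 - 2536.704) + 420 * 2536.704) / 1000
= 1968.21 kN

1968.21


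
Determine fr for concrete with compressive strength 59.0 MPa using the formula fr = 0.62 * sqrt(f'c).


fr = 0.62 * sqrt(59.0)
= 4.762 MPa

4.762


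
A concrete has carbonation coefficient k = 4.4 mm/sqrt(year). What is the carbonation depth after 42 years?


depth = k * sqrt(t)
= 4.4 * sqrt(42)
= 28.52 mm

28.52


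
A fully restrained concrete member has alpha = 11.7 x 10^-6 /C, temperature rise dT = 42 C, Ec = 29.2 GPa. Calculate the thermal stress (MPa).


sigma = alpha * dT * Ec
= 11.7e-6 * 42 * 29.2 * 1000
= 14.349 MPa

14.349


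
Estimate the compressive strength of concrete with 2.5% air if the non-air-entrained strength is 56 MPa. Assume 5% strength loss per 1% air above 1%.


Strength loss = (2.5 - 1) * 5 = 7.5%
f'c = 56 * (1 - 7.5/100)
= 51.8 MPa

51.8


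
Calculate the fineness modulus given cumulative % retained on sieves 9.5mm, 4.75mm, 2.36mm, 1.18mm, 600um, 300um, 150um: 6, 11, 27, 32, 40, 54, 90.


FM = sum(cumulative % retained) / 100
= 260 / 100
= 2.6

2.6


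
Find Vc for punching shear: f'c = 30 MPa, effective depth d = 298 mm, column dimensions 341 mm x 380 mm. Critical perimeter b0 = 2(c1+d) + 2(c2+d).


b0 = 2*(341 + 298) + 2*(380 + 298) = 2634 mm
Vc = 0.33 * sqrt(30) * 2634 * 298 / 1000
= 1418.75 kN

1418.75


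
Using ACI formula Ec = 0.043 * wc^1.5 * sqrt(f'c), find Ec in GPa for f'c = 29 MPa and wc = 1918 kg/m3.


Ec = 0.043 * 1918^1.5 * sqrt(29) / 1000
= 19.45 GPa

19.45


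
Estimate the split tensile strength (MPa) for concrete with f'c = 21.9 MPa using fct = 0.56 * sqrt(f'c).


fct = 0.56 * sqrt(21.9)
= 0.56 * 4.68
= 2.621 MPa

2.621


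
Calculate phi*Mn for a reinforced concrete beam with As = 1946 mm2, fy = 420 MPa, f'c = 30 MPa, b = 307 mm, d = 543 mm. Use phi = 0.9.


a = As * fy / (0.85 * f'c * b)
= 1946 * 420 / (0.85 * 30 * 307)
= 104.4031 mm
Mn = As * fy * (d - a/2) / 10^6
= 401.1394 kN-m
phi*Mn = 0.9 * 401.1394 = 361.03 kN-m

361.03


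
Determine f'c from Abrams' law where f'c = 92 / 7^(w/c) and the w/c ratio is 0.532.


f'c = 92 / 7^0.532
= 92 / 2.816
= 32.67 MPa

32.67


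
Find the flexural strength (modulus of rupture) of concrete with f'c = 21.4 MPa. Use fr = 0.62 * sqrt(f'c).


fr = 0.62 * sqrt(21.4)
= 2.868 MPa

2.868


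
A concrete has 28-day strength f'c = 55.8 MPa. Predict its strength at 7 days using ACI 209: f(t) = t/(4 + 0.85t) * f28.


f(7) = 7 / (4 + 0.85 * 7) * 55.8
= 7 / 9.95 * 55.8
= 39.26 MPa

39.26


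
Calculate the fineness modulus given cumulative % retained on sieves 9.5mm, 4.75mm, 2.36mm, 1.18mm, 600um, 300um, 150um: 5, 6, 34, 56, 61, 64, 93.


FM = sum(cumulative % retained) / 100
= 319 / 100
= 3.19

3.19


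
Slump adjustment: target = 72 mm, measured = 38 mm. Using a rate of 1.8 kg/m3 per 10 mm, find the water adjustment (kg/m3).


Difference = 72 - 38 = 34 mm
Water adjustment = 34 * 1.8 / 10 = 6.1 kg/m3

6.1


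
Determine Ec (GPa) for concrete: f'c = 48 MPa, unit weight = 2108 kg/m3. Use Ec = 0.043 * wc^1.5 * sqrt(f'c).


Ec = 0.043 * 2108^1.5 * sqrt(48) / 1000
= 28.83 GPa

28.83


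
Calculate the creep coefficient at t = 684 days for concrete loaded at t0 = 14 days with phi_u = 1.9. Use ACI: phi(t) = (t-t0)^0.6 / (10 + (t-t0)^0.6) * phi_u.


dt = 684 - 14 = 670
phi = 670^0.6 / (10 + 670^0.6) * 1.9
= 1.581

1.581


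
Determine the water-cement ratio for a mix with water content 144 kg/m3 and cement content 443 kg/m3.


w/c = water / cement
w/c = 144 / 443 = 0.325

0.325


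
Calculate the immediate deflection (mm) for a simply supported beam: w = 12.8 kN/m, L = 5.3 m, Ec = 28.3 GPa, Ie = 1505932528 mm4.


Convert: L = 5.3 m = 5300 mm, Ec = 28.3 GPa = 28300 MPa
delta = 5 * 12.8 * 5300^4 / (384 * 28300 * 1505932528)
= 3.09 mm

3.09


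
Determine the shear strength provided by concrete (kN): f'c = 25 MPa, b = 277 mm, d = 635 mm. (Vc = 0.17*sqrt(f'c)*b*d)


Vc = 0.17 * sqrt(25) * 277 * 635 / 1000
= 149.51 kN

149.51


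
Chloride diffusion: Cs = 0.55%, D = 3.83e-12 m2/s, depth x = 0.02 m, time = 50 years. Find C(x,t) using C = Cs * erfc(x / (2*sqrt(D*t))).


t_seconds = 50 * 365.25 * 24 * 3600 = 1577880000.0 s
arg = 0.02 / (2 * sqrt(3.83e-12 * 1577880000.0))
= 0.1286
erfc(0.1286) = 0.8556
C = 0.55 * 0.8556 = 0.4706%

0.4706


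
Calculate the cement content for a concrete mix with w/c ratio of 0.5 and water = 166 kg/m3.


Cement = water / (w/c)
= 166 / 0.5
= 332.0 kg/m3

332.0


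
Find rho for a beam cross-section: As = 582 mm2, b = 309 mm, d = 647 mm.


rho = As / (b * d)
= 582 / (309 * 647)
= 0.0029

0.0029


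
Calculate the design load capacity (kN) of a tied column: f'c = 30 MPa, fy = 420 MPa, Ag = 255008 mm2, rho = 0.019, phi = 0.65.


Ast = rho * Ag = 0.019 * 255008 = 4845.152 mm2
phi*Pn = 0.65 * 0.80 * (0.85 * 30 * (255008 - 4845.152) + 420 * 4845.152) / 1000
= 4375.34 kN

4375.34


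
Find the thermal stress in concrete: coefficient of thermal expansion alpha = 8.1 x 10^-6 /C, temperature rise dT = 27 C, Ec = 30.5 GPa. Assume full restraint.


sigma = alpha * dT * Ec
= 8.1e-6 * 27 * 30.5 * 1000
= 6.67 MPa

6.67


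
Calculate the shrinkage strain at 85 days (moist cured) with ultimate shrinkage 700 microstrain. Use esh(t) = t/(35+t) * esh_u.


esh(85) = 85 / (35 + 85) * 700
= 85 / 120 * 700
= 495.8 microstrain

495.8


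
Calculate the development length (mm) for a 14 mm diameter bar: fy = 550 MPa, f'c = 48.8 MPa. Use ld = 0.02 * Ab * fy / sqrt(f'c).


Ab = pi * 14^2 / 4 = 153.938 mm2
ld = 0.02 * 153.938 * 550 / sqrt(48.8)
= 242.4 mm

242.4


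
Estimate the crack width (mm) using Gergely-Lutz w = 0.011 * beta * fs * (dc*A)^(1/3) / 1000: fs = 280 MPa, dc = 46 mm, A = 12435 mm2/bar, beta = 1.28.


w = 0.011 * beta * fs * (dc * A)^(1/3) / 1000
= 0.011 * 1.28 * 280 * (46 * 12435)^(1/3) / 1000
= 0.327 mm

0.327


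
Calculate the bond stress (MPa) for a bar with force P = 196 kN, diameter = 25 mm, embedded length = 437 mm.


u = P / (pi * db * ld)
= 196 * 1000 / (pi * 25 * 437)
= 5.711 MPa

5.711


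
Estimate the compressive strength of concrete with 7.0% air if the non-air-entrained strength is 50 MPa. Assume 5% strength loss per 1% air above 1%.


Strength loss = (7.0 - 1) * 5 = 30.0%
f'c = 50 * (1 - 30.0/100)
= 35.0 MPa

35.0


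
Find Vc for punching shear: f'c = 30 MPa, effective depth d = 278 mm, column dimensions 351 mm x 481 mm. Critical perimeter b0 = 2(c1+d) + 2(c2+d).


b0 = 2*(351 + 278) + 2*(481 + 278) = 2776 mm
Vc = 0.33 * sqrt(30) * 2776 * 278 / 1000
= 1394.89 kN

1394.89


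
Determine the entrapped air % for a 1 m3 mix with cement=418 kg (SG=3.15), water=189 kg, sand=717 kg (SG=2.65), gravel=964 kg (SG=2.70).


Vol cement = 418 / (3.15 * 1000) = 0.132698 m3
Vol water = 189 / 1000 = 0.189 m3
Vol sand = 717 / (2.65 * 1000) = 0.270566 m3
Vol gravel = 964 / (2.70 * 1000) = 0.357037 m3
Total solid + water volume = 0.949301 m3
Air = (1 - 0.949301) * 100 = 5.07%

5.07


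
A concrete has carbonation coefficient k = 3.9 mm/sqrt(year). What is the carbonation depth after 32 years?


depth = k * sqrt(t)
= 3.9 * sqrt(32)
= 22.06 mm

22.06


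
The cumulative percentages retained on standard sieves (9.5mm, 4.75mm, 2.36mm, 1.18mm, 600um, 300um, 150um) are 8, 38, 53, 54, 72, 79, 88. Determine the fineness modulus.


FM = sum(cumulative % retained) / 100
= 392 / 100
= 3.92

3.92


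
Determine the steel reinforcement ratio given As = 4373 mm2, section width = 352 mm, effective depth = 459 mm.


rho = As / (b * d)
= 4373 / (352 * 459)
= 0.0271

0.0271


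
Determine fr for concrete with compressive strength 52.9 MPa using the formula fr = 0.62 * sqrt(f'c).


fr = 0.62 * sqrt(52.9)
= 4.509 MPa

4.509


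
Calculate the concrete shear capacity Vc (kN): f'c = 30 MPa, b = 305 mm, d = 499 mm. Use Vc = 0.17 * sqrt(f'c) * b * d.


Vc = 0.17 * sqrt(30) * 305 * 499 / 1000
= 141.71 kN

141.71


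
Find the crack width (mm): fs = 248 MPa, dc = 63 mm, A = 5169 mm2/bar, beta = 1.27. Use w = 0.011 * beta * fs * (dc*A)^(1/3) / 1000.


w = 0.011 * beta * fs * (dc * A)^(1/3) / 1000
= 0.011 * 1.27 * 248 * (63 * 5169)^(1/3) / 1000
= 0.238 mm

0.238


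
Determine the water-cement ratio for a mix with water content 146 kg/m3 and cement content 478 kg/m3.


w/c = water / cement
w/c = 146 / 478 = 0.305

0.305


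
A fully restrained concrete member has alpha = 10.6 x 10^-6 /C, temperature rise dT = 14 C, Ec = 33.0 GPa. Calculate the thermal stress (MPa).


sigma = alpha * dT * Ec
= 10.6e-6 * 14 * 33.0 * 1000
= 4.897 MPa

4.897


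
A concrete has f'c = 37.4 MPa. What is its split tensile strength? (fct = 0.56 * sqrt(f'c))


fct = 0.56 * sqrt(37.4)
= 0.56 * 6.116
= 3.425 MPa

3.425


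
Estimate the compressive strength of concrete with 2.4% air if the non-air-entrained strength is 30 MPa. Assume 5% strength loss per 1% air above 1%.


Strength loss = (2.4 - 1) * 5 = 7.0%
f'c = 30 * (1 - 7.0/100)
= 27.9 MPa

27.9


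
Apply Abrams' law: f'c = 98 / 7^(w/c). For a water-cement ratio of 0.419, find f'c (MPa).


f'c = 98 / 7^0.419
= 98 / 2.26
= 43.36 MPa

43.36


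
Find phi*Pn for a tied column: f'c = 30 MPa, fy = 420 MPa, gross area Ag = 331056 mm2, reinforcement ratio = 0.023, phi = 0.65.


Ast = rho * Ag = 0.023 * 331056 = 7614.288 mm2
phi*Pn = 0.65 * 0.80 * (0.85 * 30 * (331056 - 7614.288) + 420 * 7614.288) / 1000
= 5951.8 kN

5951.8


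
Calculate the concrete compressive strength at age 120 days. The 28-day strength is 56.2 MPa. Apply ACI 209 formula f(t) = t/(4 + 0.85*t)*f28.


f(120) = 120 / (4 + 0.85 * 120) * 56.2
= 120 / 106.0 * 56.2
= 63.62 MPa

63.62


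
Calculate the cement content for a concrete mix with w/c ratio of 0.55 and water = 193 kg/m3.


Cement = water / (w/c)
= 193 / 0.55
= 350.9 kg/m3

350.9


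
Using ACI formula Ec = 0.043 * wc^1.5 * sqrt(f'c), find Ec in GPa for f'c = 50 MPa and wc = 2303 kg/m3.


Ec = 0.043 * 2303^1.5 * sqrt(50) / 1000
= 33.6 GPa

33.6


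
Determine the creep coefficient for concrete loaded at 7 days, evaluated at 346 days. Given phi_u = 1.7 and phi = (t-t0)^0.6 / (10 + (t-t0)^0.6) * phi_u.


dt = 346 - 7 = 339
phi = 339^0.6 / (10 + 339^0.6) * 1.7
= 1.304

1.304


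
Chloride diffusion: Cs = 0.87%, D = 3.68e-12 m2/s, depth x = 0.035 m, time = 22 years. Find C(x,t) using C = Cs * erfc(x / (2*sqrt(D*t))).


t_seconds = 22 * 365.25 * 24 * 3600 = 694267200.0 s
arg = 0.035 / (2 * sqrt(3.68e-12 * 694267200.0))
= 0.3462
erfc(0.3462) = 0.6244
C = 0.87 * 0.6244 = 0.5432%

0.5432


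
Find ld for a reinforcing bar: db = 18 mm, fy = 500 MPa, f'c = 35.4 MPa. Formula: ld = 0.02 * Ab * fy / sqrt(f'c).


Ab = pi * 18^2 / 4 = 254.469 mm2
ld = 0.02 * 254.469 * 500 / sqrt(35.4)
= 427.7 mm

427.7


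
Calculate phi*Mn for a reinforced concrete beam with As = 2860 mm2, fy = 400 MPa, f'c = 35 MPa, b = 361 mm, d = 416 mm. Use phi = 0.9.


a = As * fy / (0.85 * f'c * b)
= 2860 * 400 / (0.85 * 35 * 361)
= 106.5202 mm
Mn = As * fy * (d - a/2) / 10^6
= 414.9745 kN-m
phi*Mn = 0.9 * 414.9745 = 373.48 kN-m

373.48


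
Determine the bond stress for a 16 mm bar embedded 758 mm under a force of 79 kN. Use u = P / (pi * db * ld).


u = P / (pi * db * ld)
= 79 * 1000 / (pi * 16 * 758)
= 2.073 MPa

2.073


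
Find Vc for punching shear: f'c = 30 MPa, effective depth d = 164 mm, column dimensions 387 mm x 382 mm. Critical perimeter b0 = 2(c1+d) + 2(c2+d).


b0 = 2*(387 + 164) + 2*(382 + 164) = 2194 mm
Vc = 0.33 * sqrt(30) * 2194 * 164 / 1000
= 650.36 kN

650.36


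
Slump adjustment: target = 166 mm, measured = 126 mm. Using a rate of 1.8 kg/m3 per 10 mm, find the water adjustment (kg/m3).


Difference = 166 - 126 = 40 mm
Water adjustment = 40 * 1.8 / 10 = 7.2 kg/m3

7.2


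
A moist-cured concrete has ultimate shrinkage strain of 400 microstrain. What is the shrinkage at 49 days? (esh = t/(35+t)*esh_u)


esh(49) = 49 / (35 + 49) * 400
= 49 / 84 * 400
= 233.3 microstrain

233.3


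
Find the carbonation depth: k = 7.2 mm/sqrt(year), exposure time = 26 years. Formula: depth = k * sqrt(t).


depth = k * sqrt(t)
= 7.2 * sqrt(26)
= 36.71 mm

36.71


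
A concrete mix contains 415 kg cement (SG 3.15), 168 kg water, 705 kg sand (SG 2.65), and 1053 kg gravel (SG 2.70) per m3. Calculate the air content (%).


Vol cement = 415 / (3.15 * 1000) = 0.131746 m3
Vol water = 168 / 1000 = 0.168 m3
Vol sand = 705 / (2.65 * 1000) = 0.266038 m3
Vol gravel = 1053 / (2.70 * 1000) = 0.39 m3
Total solid + water volume = 0.955784 m3
Air = (1 - 0.955784) * 100 = 4.42%

4.42


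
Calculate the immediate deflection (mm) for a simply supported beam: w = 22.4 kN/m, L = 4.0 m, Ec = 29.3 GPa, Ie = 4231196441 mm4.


Convert: L = 4.0 m = 4000 mm, Ec = 29.3 GPa = 29300 MPa
delta = 5 * 22.4 * 4000^4 / (384 * 29300 * 4231196441)
= 0.6 mm

0.6


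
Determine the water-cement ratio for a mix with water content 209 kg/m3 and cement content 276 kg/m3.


w/c = water / cement
w/c = 209 / 276 = 0.757

0.757


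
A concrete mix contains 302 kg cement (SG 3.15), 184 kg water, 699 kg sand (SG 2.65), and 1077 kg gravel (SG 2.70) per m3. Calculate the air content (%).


Vol cement = 302 / (3.15 * 1000) = 0.095873 m3
Vol water = 184 / 1000 = 0.184 m3
Vol sand = 699 / (2.65 * 1000) = 0.263774 m3
Vol gravel = 1077 / (2.70 * 1000) = 0.398889 m3
Total solid + water volume = 0.942535 m3
Air = (1 - 0.942535) * 100 = 5.75%

5.75


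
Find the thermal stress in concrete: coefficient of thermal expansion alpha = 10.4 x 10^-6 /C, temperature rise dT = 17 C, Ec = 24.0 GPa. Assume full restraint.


sigma = alpha * dT * Ec
= 10.4e-6 * 17 * 24.0 * 1000
= 4.243 MPa

4.243


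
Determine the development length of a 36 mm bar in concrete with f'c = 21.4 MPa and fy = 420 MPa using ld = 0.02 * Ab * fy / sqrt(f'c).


Ab = pi * 36^2 / 4 = 1017.876 mm2
ld = 0.02 * 1017.876 * 420 / sqrt(21.4)
= 1848.3 mm

1848.3


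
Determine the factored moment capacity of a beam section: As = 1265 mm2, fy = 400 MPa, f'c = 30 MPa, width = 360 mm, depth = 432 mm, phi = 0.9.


a = As * fy / (0.85 * f'c * b)
= 1265 * 400 / (0.85 * 30 * 360)
= 55.1198 mm
Mn = As * fy * (d - a/2) / 10^6
= 204.6467 kN-m
phi*Mn = 0.9 * 204.6467 = 184.18 kN-m

184.18


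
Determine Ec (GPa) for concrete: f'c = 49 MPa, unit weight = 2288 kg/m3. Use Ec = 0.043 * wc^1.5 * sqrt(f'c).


Ec = 0.043 * 2288^1.5 * sqrt(49) / 1000
= 32.94 GPa

32.94


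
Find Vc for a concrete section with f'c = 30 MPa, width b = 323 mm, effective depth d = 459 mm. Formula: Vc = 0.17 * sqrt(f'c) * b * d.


Vc = 0.17 * sqrt(30) * 323 * 459 / 1000
= 138.05 kN

138.05


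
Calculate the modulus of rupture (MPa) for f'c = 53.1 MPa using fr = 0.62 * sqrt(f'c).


fr = 0.62 * sqrt(53.1)
= 4.518 MPa

4.518


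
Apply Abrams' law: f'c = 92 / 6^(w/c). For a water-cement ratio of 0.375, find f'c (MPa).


f'c = 92 / 6^0.375
= 92 / 1.958
= 46.99 MPa

46.99


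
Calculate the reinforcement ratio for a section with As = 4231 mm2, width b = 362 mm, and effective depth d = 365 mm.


rho = As / (b * d)
= 4231 / (362 * 365)
= 0.032

0.032


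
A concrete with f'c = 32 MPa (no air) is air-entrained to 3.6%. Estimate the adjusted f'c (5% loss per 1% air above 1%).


Strength loss = (3.6 - 1) * 5 = 13.0%
f'c = 32 * (1 - 13.0/100)
= 27.84 MPa

27.84


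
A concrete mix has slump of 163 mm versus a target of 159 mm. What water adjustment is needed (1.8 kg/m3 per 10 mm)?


Difference = 159 - 163 = -4 mm
Water adjustment = -4 * 1.8 / 10 = -0.7 kg/m3

-0.7


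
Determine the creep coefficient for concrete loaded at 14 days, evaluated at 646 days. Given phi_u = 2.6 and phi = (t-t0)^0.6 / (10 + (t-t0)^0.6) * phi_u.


dt = 646 - 14 = 632
phi = 632^0.6 / (10 + 632^0.6) * 2.6
= 2.151

2.151


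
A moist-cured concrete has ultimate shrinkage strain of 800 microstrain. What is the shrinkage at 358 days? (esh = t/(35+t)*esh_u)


esh(358) = 358 / (35 + 358) * 800
= 358 / 393 * 800
= 728.8 microstrain

728.8


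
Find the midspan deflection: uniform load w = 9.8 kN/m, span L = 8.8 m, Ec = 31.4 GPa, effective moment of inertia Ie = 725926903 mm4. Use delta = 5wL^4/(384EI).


Convert: L = 8.8 m = 8800 mm, Ec = 31.4 GPa = 31400 MPa
delta = 5 * 9.8 * 8800^4 / (384 * 31400 * 725926903)
= 33.57 mm

33.57


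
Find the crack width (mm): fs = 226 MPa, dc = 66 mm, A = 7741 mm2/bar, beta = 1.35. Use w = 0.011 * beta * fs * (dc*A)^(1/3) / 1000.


w = 0.011 * beta * fs * (dc * A)^(1/3) / 1000
= 0.011 * 1.35 * 226 * (66 * 7741)^(1/3) / 1000
= 0.268 mm

0.268


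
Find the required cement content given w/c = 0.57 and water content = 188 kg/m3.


Cement = water / (w/c)
= 188 / 0.57
= 329.8 kg/m3

329.8


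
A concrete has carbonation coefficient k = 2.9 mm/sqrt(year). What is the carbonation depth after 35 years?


depth = k * sqrt(t)
= 2.9 * sqrt(35)
= 17.16 mm

17.16


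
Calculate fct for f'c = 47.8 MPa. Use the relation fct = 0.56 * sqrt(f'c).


fct = 0.56 * sqrt(47.8)
= 0.56 * 6.914
= 3.872 MPa

3.872


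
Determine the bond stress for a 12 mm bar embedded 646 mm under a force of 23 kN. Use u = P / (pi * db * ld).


u = P / (pi * db * ld)
= 23 * 1000 / (pi * 12 * 646)
= 0.944 MPa

0.944


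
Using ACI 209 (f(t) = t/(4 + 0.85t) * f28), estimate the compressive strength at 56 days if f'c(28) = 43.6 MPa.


f(56) = 56 / (4 + 0.85 * 56) * 43.6
= 56 / 51.6 * 43.6
= 47.32 MPa

47.32


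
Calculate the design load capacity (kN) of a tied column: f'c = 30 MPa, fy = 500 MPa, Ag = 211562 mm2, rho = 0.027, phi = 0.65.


Ast = rho * Ag = 0.027 * 211562 = 5712.174 mm2
phi*Pn = 0.65 * 0.80 * (0.85 * 30 * (211562 - 5712.174) + 500 * 5712.174) / 1000
= 4214.73 kN

4214.73


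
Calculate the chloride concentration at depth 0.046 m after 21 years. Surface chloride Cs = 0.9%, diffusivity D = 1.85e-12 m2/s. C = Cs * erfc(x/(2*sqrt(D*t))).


t_seconds = 21 * 365.25 * 24 * 3600 = 662709600.0 s
arg = 0.046 / (2 * sqrt(1.85e-12 * 662709600.0))
= 0.6569
erfc(0.6569) = 0.3529
C = 0.9 * 0.3529 = 0.3176%

0.3176


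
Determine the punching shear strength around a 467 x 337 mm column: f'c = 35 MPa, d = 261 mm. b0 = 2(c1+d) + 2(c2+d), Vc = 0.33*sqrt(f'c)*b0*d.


b0 = 2*(467 + 261) + 2*(337 + 261) = 2652 mm
Vc = 0.33 * sqrt(35) * 2652 * 261 / 1000
= 1351.33 kN

1351.33


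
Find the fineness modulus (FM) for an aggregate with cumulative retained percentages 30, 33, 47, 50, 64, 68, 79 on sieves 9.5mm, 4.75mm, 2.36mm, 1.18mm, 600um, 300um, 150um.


FM = sum(cumulative % retained) / 100
= 371 / 100
= 3.71

3.71


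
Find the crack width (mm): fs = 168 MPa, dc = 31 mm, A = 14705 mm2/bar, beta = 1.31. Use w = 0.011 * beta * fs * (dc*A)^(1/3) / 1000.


w = 0.011 * beta * fs * (dc * A)^(1/3) / 1000
= 0.011 * 1.31 * 168 * (31 * 14705)^(1/3) / 1000
= 0.186 mm

0.186


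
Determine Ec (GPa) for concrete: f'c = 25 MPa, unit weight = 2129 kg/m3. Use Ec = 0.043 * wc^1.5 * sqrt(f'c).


Ec = 0.043 * 2129^1.5 * sqrt(25) / 1000
= 21.12 GPa

21.12


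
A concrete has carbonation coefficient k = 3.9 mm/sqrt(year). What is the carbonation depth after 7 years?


depth = k * sqrt(t)
= 3.9 * sqrt(7)
= 10.32 mm

10.32


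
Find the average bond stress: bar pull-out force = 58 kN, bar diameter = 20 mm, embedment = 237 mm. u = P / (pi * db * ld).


u = P / (pi * db * ld)
= 58 * 1000 / (pi * 20 * 237)
= 3.895 MPa

3.895


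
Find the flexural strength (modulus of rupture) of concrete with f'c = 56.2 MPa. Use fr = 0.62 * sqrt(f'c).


fr = 0.62 * sqrt(56.2)
= 4.648 MPa

4.648


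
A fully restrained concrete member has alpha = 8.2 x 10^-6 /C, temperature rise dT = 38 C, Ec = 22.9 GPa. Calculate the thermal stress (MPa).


sigma = alpha * dT * Ec
= 8.2e-6 * 38 * 22.9 * 1000
= 7.136 MPa

7.136


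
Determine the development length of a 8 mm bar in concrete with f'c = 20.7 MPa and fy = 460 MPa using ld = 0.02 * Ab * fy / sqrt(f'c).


Ab = pi * 8^2 / 4 = 50.265 mm2
ld = 0.02 * 50.265 * 460 / sqrt(20.7)
= 101.6 mm

101.6


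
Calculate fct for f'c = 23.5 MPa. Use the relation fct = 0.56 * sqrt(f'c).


fct = 0.56 * sqrt(23.5)
= 0.56 * 4.848
= 2.715 MPa

2.715


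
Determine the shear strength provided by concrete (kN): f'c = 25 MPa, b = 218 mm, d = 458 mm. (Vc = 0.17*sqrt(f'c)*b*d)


Vc = 0.17 * sqrt(25) * 218 * 458 / 1000
= 84.87 kN

84.87


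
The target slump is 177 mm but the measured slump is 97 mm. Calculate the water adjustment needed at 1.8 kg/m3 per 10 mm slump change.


Difference = 177 - 97 = 80 mm
Water adjustment = 80 * 1.8 / 10 = 14.4 kg/m3

14.4


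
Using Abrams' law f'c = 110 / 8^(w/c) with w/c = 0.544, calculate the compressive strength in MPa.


f'c = 110 / 8^0.544
= 110 / 3.099
= 35.49 MPa

35.49


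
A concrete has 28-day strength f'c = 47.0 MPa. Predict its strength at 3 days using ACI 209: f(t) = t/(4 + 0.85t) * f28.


f(3) = 3 / (4 + 0.85 * 3) * 47.0
= 3 / 6.55 * 47.0
= 21.53 MPa

21.53


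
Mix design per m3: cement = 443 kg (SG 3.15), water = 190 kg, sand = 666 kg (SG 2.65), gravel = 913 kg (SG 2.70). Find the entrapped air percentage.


Vol cement = 443 / (3.15 * 1000) = 0.140635 m3
Vol water = 190 / 1000 = 0.19 m3
Vol sand = 666 / (2.65 * 1000) = 0.251321 m3
Vol gravel = 913 / (2.70 * 1000) = 0.338148 m3
Total solid + water volume = 0.920104 m3
Air = (1 - 0.920104) * 100 = 7.99%

7.99


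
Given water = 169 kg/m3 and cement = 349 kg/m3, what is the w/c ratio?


w/c = water / cement
w/c = 169 / 349 = 0.484

0.484


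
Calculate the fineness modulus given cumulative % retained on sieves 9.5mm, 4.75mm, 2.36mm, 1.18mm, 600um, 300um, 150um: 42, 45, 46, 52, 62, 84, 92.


FM = sum(cumulative % retained) / 100
= 423 / 100
= 4.23

4.23


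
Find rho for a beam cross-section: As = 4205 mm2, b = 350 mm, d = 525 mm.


rho = As / (b * d)
= 4205 / (350 * 525)
= 0.0229

0.0229


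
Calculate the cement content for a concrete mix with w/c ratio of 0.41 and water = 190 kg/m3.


Cement = water / (w/c)
= 190 / 0.41
= 463.4 kg/m3

463.4


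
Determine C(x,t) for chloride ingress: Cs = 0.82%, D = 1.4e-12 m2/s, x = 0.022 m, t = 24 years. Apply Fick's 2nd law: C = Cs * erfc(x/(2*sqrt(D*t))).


t_seconds = 24 * 365.25 * 24 * 3600 = 757382400.0 s
arg = 0.022 / (2 * sqrt(1.4e-12 * 757382400.0))
= 0.3378
erfc(0.3378) = 0.6328
C = 0.82 * 0.6328 = 0.5189%

0.5189


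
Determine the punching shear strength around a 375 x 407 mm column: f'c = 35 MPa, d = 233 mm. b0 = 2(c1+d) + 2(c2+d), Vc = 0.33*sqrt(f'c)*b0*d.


b0 = 2*(375 + 233) + 2*(407 + 233) = 2496 mm
Vc = 0.33 * sqrt(35) * 2496 * 233 / 1000
= 1135.4 kN

1135.4


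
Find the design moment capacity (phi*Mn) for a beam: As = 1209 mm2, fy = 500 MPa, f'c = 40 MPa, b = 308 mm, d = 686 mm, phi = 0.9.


a = As * fy / (0.85 * f'c * b)
= 1209 * 500 / (0.85 * 40 * 308)
= 57.7254 mm
Mn = As * fy * (d - a/2) / 10^6
= 397.2395 kN-m
phi*Mn = 0.9 * 397.2395 = 357.52 kN-m

357.52


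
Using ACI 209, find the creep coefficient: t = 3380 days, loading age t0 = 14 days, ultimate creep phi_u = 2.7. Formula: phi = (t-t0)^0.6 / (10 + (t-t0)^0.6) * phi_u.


dt = 3380 - 14 = 3366
phi = 3366^0.6 / (10 + 3366^0.6) * 2.7
= 2.508

2.508


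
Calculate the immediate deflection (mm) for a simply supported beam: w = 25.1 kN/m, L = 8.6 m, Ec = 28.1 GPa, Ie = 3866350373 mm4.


Convert: L = 8.6 m = 8600 mm, Ec = 28.1 GPa = 28100 MPa
delta = 5 * 25.1 * 8600^4 / (384 * 28100 * 3866350373)
= 16.46 mm

16.46


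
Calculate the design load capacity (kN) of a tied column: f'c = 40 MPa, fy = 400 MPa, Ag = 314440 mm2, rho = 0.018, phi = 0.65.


Ast = rho * Ag = 0.018 * 314440 = 5659.92 mm2
phi*Pn = 0.65 * 0.80 * (0.85 * 40 * (314440 - 5659.92) + 400 * 5659.92) / 1000
= 6636.5 kN

6636.5


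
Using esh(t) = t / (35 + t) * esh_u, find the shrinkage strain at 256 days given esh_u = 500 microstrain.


esh(256) = 256 / (35 + 256) * 500
= 256 / 291 * 500
= 439.9 microstrain

439.9


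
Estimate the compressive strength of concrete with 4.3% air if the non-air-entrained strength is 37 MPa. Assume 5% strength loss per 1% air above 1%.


Strength loss = (4.3 - 1) * 5 = 16.5%
f'c = 37 * (1 - 16.5/100)
= 30.89 MPa

30.89


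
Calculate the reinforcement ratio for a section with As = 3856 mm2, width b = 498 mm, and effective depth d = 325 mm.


rho = As / (b * d)
= 3856 / (498 * 325)
= 0.0238

0.0238


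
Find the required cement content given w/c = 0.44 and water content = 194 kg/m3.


Cement = water / (w/c)
= 194 / 0.44
= 440.9 kg/m3

440.9


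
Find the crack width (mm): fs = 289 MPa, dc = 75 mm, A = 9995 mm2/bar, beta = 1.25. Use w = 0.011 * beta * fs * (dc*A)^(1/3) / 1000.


w = 0.011 * beta * fs * (dc * A)^(1/3) / 1000
= 0.011 * 1.25 * 289 * (75 * 9995)^(1/3) / 1000
= 0.361 mm

0.361


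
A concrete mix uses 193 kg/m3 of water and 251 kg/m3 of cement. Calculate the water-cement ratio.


w/c = water / cement
w/c = 193 / 251 = 0.769

0.769


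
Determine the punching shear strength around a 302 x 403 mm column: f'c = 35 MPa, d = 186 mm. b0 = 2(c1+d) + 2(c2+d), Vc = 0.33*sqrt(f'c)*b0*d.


b0 = 2*(302 + 186) + 2*(403 + 186) = 2154 mm
Vc = 0.33 * sqrt(35) * 2154 * 186 / 1000
= 782.18 kN

782.18


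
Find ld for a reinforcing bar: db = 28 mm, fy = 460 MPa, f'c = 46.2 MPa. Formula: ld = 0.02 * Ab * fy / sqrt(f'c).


Ab = pi * 28^2 / 4 = 615.752 mm2
ld = 0.02 * 615.752 * 460 / sqrt(46.2)
= 833.4 mm

833.4


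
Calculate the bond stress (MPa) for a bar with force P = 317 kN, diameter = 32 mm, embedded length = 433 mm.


u = P / (pi * db * ld)
= 317 * 1000 / (pi * 32 * 433)
= 7.282 MPa

7.282


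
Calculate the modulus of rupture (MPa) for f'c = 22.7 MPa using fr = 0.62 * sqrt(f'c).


fr = 0.62 * sqrt(22.7)
= 2.954 MPa

2.954


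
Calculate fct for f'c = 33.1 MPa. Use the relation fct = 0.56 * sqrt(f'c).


fct = 0.56 * sqrt(33.1)
= 0.56 * 5.753
= 3.222 MPa

3.222


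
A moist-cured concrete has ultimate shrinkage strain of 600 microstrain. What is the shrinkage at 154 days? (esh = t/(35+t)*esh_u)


esh(154) = 154 / (35 + 154) * 600
= 154 / 189 * 600
= 488.9 microstrain

488.9


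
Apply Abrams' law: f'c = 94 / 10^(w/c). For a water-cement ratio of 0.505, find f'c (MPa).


f'c = 94 / 10^0.505
= 94 / 3.199
= 29.39 MPa

29.39


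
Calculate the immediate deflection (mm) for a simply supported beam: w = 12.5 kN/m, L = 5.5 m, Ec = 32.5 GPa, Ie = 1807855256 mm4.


Convert: L = 5.5 m = 5500 mm, Ec = 32.5 GPa = 32500 MPa
delta = 5 * 12.5 * 5500^4 / (384 * 32500 * 1807855256)
= 2.53 mm

2.53


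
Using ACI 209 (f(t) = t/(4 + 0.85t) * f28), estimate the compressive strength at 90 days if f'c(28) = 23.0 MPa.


f(90) = 90 / (4 + 0.85 * 90) * 23.0
= 90 / 80.5 * 23.0
= 25.71 MPa

25.71


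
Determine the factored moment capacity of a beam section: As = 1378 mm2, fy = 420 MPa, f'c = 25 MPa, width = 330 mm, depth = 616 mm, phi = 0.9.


a = As * fy / (0.85 * f'c * b)
= 1378 * 420 / (0.85 * 25 * 330)
= 82.5326 mm
Mn = As * fy * (d - a/2) / 10^6
= 332.6329 kN-m
phi*Mn = 0.9 * 332.6329 = 299.37 kN-m

299.37


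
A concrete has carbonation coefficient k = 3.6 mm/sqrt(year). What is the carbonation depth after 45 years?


depth = k * sqrt(t)
= 3.6 * sqrt(45)
= 24.15 mm

24.15


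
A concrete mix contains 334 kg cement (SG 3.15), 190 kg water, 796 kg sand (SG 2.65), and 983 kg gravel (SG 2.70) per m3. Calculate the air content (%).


Vol cement = 334 / (3.15 * 1000) = 0.106032 m3
Vol water = 190 / 1000 = 0.19 m3
Vol sand = 796 / (2.65 * 1000) = 0.300377 m3
Vol gravel = 983 / (2.70 * 1000) = 0.364074 m3
Total solid + water volume = 0.960483 m3
Air = (1 - 0.960483) * 100 = 3.95%

3.95


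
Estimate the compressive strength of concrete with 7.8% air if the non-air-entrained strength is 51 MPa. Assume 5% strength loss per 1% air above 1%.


Strength loss = (7.8 - 1) * 5 = 34.0%
f'c = 51 * (1 - 34.0/100)
= 33.66 MPa

33.66


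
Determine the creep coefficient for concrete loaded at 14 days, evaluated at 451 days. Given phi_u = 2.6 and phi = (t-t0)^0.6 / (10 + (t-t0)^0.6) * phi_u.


dt = 451 - 14 = 437
phi = 437^0.6 / (10 + 437^0.6) * 2.6
= 2.063

2.063


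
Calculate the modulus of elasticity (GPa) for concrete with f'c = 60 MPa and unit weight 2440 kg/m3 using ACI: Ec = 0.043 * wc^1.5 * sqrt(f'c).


Ec = 0.043 * 2440^1.5 * sqrt(60) / 1000
= 40.14 GPa

40.14


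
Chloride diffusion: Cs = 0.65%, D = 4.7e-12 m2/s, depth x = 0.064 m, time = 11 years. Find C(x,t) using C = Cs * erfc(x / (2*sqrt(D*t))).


t_seconds = 11 * 365.25 * 24 * 3600 = 347133600.0 s
arg = 0.064 / (2 * sqrt(4.7e-12 * 347133600.0))
= 0.7922
erfc(0.7922) = 0.2625
C = 0.65 * 0.2625 = 0.1707%

0.1707


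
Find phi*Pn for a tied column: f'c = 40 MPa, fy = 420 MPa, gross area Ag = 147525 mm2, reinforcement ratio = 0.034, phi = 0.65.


Ast = rho * Ag = 0.034 * 147525 = 5015.85 mm2
phi*Pn = 0.65 * 0.80 * (0.85 * 40 * (147525 - 5015.85) + 420 * 5015.85) / 1000
= 3615.02 kN

3615.02


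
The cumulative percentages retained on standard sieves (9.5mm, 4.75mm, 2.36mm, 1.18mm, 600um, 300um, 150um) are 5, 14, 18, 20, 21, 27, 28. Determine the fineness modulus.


FM = sum(cumulative % retained) / 100
= 133 / 100
= 1.33

1.33


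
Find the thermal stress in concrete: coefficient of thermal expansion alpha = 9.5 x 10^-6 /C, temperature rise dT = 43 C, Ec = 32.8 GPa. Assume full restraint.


sigma = alpha * dT * Ec
= 9.5e-6 * 43 * 32.8 * 1000
= 13.399 MPa

13.399


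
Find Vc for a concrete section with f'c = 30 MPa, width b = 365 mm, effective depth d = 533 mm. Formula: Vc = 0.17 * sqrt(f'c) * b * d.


Vc = 0.17 * sqrt(30) * 365 * 533 / 1000
= 181.15 kN

181.15


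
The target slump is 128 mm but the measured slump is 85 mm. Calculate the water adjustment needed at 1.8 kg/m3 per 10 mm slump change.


Difference = 128 - 85 = 43 mm
Water adjustment = 43 * 1.8 / 10 = 7.7 kg/m3

7.7


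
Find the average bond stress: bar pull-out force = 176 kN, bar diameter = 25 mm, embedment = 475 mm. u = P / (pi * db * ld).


u = P / (pi * db * ld)
= 176 * 1000 / (pi * 25 * 475)
= 4.718 MPa

4.718


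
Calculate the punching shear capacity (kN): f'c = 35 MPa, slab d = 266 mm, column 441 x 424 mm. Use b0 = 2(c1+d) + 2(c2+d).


b0 = 2*(441 + 266) + 2*(424 + 266) = 2794 mm
Vc = 0.33 * sqrt(35) * 2794 * 266 / 1000
= 1450.96 kN

1450.96


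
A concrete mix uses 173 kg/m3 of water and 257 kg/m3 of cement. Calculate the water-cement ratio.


w/c = water / cement
w/c = 173 / 257 = 0.673

0.673


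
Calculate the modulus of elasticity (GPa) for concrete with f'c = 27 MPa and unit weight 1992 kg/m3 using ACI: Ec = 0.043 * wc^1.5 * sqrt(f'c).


Ec = 0.043 * 1992^1.5 * sqrt(27) / 1000
= 19.86 GPa

19.86


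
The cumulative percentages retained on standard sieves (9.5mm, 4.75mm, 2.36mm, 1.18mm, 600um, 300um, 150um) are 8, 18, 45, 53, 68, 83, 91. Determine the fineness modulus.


FM = sum(cumulative % retained) / 100
= 366 / 100
= 3.66

3.66


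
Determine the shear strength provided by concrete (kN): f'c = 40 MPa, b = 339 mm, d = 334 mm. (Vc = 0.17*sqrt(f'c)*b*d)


Vc = 0.17 * sqrt(40) * 339 * 334 / 1000
= 121.74 kN

121.74


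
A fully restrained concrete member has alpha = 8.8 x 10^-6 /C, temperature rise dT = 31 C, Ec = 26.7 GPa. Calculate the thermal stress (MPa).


sigma = alpha * dT * Ec
= 8.8e-6 * 31 * 26.7 * 1000
= 7.284 MPa

7.284


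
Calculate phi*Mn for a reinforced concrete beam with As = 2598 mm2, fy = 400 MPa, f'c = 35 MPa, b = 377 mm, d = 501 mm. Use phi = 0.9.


a = As * fy / (0.85 * f'c * b)
= 2598 * 400 / (0.85 * 35 * 377)
= 92.6554 mm
Mn = As * fy * (d - a/2) / 10^6
= 472.4954 kN-m
phi*Mn = 0.9 * 472.4954 = 425.25 kN-m

425.25


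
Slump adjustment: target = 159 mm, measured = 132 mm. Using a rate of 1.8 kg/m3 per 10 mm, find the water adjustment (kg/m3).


Difference = 159 - 132 = 27 mm
Water adjustment = 27 * 1.8 / 10 = 4.9 kg/m3

4.9


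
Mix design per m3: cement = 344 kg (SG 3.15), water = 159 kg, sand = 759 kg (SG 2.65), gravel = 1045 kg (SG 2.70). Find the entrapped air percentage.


Vol cement = 344 / (3.15 * 1000) = 0.109206 m3
Vol water = 159 / 1000 = 0.159 m3
Vol sand = 759 / (2.65 * 1000) = 0.286415 m3
Vol gravel = 1045 / (2.70 * 1000) = 0.387037 m3
Total solid + water volume = 0.941658 m3
Air = (1 - 0.941658) * 100 = 5.83%

5.83


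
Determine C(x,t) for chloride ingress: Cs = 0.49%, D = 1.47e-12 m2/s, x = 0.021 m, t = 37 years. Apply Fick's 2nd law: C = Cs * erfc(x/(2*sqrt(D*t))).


t_seconds = 37 * 365.25 * 24 * 3600 = 1167631200.0 s
arg = 0.021 / (2 * sqrt(1.47e-12 * 1167631200.0))
= 0.2534
erfc(0.2534) = 0.72
C = 0.49 * 0.72 = 0.3528%

0.3528


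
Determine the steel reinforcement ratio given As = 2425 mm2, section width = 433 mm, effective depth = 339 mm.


rho = As / (b * d)
= 2425 / (433 * 339)
= 0.0165

0.0165


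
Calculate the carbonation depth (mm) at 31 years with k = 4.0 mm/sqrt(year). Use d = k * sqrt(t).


depth = k * sqrt(t)
= 4.0 * sqrt(31)
= 22.27 mm

22.27


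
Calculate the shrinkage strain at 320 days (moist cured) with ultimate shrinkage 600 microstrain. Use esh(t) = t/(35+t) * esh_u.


esh(320) = 320 / (35 + 320) * 600
= 320 / 355 * 600
= 540.8 microstrain

540.8


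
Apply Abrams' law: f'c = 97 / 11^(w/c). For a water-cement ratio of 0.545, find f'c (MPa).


f'c = 97 / 11^0.545
= 97 / 3.695
= 26.26 MPa

26.26


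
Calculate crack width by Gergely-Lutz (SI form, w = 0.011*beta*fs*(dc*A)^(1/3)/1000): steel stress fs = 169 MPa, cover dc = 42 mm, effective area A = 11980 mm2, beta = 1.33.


w = 0.011 * beta * fs * (dc * A)^(1/3) / 1000
= 0.011 * 1.33 * 169 * (42 * 11980)^(1/3) / 1000
= 0.197 mm

0.197


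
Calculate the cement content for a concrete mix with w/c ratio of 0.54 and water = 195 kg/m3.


Cement = water / (w/c)
= 195 / 0.54
= 361.1 kg/m3

361.1


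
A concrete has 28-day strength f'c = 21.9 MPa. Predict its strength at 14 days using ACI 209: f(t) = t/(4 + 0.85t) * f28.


f(14) = 14 / (4 + 0.85 * 14) * 21.9
= 14 / 15.9 * 21.9
= 19.28 MPa

19.28


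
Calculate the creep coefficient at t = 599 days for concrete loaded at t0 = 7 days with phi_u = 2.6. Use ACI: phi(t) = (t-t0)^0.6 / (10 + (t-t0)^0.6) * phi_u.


dt = 599 - 7 = 592
phi = 592^0.6 / (10 + 592^0.6) * 2.6
= 2.136

2.136
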